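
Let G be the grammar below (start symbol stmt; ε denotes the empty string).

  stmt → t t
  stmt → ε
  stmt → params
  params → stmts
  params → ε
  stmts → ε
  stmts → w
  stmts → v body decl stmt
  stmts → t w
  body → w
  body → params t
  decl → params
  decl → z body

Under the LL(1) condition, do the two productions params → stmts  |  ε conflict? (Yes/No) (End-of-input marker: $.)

FIRST(stmts) = { t, v, w, ε } and FIRST(ε) = { ε }.
Both alternatives are nullable, violating the LL(1) condition.

Yes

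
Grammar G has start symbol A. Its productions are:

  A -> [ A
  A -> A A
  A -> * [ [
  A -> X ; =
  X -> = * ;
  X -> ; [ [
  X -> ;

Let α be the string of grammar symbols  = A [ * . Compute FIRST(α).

= is a terminal; add {=} and stop.

{ = }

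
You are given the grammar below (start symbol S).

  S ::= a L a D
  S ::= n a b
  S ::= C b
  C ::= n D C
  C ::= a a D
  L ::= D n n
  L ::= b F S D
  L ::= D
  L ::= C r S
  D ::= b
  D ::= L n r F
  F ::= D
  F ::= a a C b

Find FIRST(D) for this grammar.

{ a, b, n }

D ::= b contributes {b}.
From D ::= L n r F: add FIRST(L) = { a, b, n }.
Union: FIRST(D) = { a, b, n }.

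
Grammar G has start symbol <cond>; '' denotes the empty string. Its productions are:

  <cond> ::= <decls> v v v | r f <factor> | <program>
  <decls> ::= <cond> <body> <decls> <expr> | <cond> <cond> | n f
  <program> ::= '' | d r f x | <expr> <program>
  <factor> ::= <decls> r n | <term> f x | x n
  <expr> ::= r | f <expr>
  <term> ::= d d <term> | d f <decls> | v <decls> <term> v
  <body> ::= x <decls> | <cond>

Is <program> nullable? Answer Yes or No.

Yes

<program> has an ''-production, so <program> ⇒ ''.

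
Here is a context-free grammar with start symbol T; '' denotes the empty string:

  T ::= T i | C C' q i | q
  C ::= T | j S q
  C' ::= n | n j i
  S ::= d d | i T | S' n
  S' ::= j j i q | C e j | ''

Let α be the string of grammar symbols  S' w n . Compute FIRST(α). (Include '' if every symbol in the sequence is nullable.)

{ j, q, w }

Add FIRST(S')\{''} = { j, q }; S' is nullable, continue.
w is a terminal; add {w} and stop.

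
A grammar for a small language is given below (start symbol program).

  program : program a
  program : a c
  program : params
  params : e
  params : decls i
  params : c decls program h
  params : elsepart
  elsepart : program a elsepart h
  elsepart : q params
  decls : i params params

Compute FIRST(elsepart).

{ a, c, e, i, q }

From elsepart : program a elsepart h: add FIRST(program) = { a, c, e, i, q }.
elsepart : q params contributes {q}.
Union: FIRST(elsepart) = { a, c, e, i, q }.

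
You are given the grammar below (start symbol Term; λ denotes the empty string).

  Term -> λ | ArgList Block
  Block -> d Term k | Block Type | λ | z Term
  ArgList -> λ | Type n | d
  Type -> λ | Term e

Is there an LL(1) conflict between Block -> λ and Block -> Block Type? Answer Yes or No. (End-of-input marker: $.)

Yes

FIRST(λ) = { λ } and FIRST(Block Type) = { d, e, n, z, λ }.
Both alternatives are nullable, violating the LL(1) condition.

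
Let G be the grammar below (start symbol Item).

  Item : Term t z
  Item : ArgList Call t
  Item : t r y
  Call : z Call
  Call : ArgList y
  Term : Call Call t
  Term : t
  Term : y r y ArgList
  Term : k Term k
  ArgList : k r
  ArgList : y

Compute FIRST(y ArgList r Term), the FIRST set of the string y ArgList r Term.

{ y }

y is a terminal; add {y} and stop.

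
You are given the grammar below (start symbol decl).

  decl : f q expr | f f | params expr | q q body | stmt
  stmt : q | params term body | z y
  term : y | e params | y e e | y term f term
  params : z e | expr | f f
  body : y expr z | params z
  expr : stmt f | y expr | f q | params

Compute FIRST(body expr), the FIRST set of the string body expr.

{ f, q, y, z }

Add FIRST(body) = { f, q, y, z }; body is not nullable, stop.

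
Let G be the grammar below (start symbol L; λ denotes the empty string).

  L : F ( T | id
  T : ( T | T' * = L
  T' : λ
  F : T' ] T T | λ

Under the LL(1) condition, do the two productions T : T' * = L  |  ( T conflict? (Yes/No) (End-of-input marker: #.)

FIRST(T' * = L) = { * } and FIRST(( T) = { ( }.
The FIRST sets are disjoint and neither alternative is nullable — no conflict.

No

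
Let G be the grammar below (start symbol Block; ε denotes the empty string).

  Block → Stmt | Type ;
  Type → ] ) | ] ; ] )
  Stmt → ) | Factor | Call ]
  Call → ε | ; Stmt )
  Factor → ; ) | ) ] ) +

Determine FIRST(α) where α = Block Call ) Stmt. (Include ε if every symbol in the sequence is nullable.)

Add FIRST(Block) = { ), ;, ] }; Block is not nullable, stop.

{ ), ;, ] }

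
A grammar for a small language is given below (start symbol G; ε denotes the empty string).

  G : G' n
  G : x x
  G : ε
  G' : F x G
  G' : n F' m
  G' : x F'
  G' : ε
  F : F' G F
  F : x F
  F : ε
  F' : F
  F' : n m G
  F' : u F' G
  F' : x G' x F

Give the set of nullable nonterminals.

{ F, F', G, G' }

Directly nullable (have an ε-production): G, G', F.
F' : F with every symbol nullable, so F' is nullable.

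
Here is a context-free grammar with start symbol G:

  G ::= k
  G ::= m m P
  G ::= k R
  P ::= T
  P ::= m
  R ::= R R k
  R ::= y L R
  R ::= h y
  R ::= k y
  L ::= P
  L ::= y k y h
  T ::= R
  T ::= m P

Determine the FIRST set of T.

{ h, k, m, y }

From T ::= R: add FIRST(R) = { h, k, y }.
T ::= m P contributes {m}.
Union: FIRST(T) = { h, k, m, y }.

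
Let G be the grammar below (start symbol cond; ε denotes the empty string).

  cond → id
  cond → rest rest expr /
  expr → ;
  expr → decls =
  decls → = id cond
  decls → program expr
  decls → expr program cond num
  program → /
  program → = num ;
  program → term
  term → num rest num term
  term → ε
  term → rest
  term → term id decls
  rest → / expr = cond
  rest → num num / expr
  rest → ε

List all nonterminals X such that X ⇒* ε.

{ program, rest, term }

Directly nullable (have an ε-production): term, rest.
program → term with every symbol nullable, so program is nullable.
No other nonterminal has a production whose RHS symbols are all nullable.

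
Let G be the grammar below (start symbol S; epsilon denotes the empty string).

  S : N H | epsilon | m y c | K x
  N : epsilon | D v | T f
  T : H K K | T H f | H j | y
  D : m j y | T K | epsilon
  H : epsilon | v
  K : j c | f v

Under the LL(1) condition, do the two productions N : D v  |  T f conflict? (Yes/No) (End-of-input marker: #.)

FIRST(D v) = { f, j, m, v, y } and FIRST(T f) = { f, j, v, y }.
Both contain f, so the two alternatives are not disjoint — LL(1) conflict.

Yes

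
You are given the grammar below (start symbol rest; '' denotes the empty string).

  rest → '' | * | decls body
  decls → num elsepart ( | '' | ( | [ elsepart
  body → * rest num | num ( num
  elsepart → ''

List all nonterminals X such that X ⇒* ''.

Directly nullable (have an ''-production): rest, decls, elsepart.
No other nonterminal has a production whose RHS symbols are all nullable.

{ decls, elsepart, rest }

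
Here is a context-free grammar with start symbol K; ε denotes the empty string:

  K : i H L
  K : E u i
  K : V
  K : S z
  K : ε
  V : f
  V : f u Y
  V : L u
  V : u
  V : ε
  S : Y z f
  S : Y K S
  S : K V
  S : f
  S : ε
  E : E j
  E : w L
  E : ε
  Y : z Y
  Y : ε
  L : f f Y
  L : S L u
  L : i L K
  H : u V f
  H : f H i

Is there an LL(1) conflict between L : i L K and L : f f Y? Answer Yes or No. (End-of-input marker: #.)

No

FIRST(i L K) = { i } and FIRST(f f Y) = { f }.
The FIRST sets are disjoint and neither alternative is nullable — no conflict.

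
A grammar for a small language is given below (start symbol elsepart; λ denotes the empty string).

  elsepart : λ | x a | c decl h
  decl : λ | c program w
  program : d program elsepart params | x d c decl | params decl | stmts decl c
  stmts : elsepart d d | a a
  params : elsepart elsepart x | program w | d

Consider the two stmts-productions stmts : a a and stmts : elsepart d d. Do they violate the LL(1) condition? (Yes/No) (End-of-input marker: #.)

No

FIRST(a a) = { a } and FIRST(elsepart d d) = { c, d, x }.
The FIRST sets are disjoint and neither alternative is nullable — no conflict.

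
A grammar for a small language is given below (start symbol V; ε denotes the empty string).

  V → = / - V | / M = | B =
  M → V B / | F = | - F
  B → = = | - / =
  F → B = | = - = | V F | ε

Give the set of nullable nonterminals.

Directly nullable (have an ε-production): F.
No other nonterminal has a production whose RHS symbols are all nullable.

{ F }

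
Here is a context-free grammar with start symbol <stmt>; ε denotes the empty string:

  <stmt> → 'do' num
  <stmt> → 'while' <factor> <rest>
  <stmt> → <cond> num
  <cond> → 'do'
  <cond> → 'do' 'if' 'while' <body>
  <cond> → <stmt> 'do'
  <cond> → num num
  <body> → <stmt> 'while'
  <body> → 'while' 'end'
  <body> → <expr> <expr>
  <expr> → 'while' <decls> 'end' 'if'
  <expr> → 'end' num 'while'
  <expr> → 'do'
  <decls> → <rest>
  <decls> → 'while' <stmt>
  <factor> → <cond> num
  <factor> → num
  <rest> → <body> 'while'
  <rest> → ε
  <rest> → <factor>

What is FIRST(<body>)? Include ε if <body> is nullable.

From <body> → <stmt> 'while': add FIRST(<stmt>) = { 'do', 'while', num }.
<body> → 'while' 'end' contributes {'while'}.
From <body> → <expr> <expr>: add FIRST(<expr>) = { 'do', 'end', 'while' }.
Union: FIRST(<body>) = { 'do', 'end', 'while', num }.

{ 'do', 'end', 'while', num }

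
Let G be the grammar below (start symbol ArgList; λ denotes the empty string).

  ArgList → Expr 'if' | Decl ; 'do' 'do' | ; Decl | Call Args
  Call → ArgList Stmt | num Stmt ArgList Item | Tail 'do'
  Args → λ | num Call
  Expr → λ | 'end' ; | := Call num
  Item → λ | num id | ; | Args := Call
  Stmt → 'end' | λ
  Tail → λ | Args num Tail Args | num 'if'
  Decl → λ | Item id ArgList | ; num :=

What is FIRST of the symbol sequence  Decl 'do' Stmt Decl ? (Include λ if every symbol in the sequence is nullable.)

Add FIRST(Decl)\{λ} = { :=, ;, id, num }; Decl is nullable, continue.
'do' is a terminal; add {'do'} and stop.

{ 'do', :=, ;, id, num }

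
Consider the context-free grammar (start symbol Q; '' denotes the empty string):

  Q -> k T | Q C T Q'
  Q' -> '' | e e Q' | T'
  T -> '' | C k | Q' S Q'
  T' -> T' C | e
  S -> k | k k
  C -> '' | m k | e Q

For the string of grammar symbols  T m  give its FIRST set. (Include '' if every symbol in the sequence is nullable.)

Add FIRST(T)\{''} = { e, k, m }; T is nullable, continue.
m is a terminal; add {m} and stop.

{ e, k, m }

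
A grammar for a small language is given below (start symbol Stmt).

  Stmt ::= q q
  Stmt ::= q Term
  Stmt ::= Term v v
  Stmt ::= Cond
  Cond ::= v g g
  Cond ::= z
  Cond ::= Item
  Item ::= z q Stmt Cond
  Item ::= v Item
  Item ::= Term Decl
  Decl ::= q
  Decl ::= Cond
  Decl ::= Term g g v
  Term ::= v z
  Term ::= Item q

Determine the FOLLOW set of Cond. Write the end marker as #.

In Stmt ::= Cond: Cond is at the end, add FOLLOW(Stmt) = { #, v, z }.
In Item ::= z q Stmt Cond: Cond is at the end, add FOLLOW(Item) = { #, q, v, z }.
In Decl ::= Cond: Cond is at the end, add FOLLOW(Decl) = { #, q, v, z }.
Union: FOLLOW(Cond) = { #, q, v, z }.

{ #, q, v, z }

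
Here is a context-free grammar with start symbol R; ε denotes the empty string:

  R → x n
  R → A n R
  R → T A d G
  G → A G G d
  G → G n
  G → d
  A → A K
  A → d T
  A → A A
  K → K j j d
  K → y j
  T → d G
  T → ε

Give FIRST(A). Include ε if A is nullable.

From A → A K: add FIRST(A) = { d }.
A → d T contributes {d}.
From A → A A: add FIRST(A) = { d }.
Union: FIRST(A) = { d }.

{ d }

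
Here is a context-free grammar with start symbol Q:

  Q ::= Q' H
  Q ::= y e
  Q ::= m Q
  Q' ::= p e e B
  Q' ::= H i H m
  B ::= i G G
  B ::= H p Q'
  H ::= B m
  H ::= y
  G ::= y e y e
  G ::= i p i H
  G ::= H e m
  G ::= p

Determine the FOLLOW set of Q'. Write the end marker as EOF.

{ i, m, y }

In Q ::= Q' H: add FIRST(H) = { i, y }.
In B ::= H p Q': Q' is at the end, add FOLLOW(B) = { i, m, y }.
Union: FOLLOW(Q') = { i, m, y }.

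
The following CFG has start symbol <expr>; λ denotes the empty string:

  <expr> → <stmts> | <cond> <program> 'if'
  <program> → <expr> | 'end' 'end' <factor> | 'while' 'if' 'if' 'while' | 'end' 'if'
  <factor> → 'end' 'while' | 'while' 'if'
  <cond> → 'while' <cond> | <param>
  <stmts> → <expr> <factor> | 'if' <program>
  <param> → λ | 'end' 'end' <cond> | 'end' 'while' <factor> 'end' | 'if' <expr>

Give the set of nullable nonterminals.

Directly nullable (have an λ-production): <param>.
<cond> → <param> with every symbol nullable, so <cond> is nullable.
No other nonterminal has a production whose RHS symbols are all nullable.

{ <cond>, <param> }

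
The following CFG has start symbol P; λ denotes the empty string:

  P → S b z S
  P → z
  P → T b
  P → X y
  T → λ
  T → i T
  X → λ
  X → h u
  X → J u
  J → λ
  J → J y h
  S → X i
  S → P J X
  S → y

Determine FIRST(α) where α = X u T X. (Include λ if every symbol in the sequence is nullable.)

{ h, u, y }

Add FIRST(X)\{λ} = { h, u, y }; X is nullable, continue.
u is a terminal; add {u} and stop.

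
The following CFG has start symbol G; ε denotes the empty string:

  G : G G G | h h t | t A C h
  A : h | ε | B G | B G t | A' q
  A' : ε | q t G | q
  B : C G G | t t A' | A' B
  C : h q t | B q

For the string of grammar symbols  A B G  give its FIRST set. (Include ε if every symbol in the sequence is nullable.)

{ h, q, t }

Add FIRST(A)\{ε} = { h, q, t }; A is nullable, continue.
Add FIRST(B) = { h, q, t }; B is not nullable, stop.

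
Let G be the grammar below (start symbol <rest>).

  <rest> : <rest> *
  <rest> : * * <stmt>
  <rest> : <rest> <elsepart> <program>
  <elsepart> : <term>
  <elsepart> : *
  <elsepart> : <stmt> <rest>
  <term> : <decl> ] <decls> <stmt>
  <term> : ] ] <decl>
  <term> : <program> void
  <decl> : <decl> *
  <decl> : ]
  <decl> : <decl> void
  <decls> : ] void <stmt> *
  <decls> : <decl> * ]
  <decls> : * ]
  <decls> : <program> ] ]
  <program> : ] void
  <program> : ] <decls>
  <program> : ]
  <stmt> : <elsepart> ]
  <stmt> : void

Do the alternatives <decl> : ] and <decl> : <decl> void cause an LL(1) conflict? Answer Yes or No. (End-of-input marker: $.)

Yes

FIRST(]) = { ] } and FIRST(<decl> void) = { ] }.
Both contain ], so the two alternatives are not disjoint — LL(1) conflict.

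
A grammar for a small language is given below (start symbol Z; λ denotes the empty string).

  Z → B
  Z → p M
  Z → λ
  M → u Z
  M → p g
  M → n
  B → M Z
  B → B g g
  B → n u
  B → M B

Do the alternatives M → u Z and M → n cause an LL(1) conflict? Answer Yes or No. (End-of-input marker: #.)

No

FIRST(u Z) = { u } and FIRST(n) = { n }.
The FIRST sets are disjoint and neither alternative is nullable — no conflict.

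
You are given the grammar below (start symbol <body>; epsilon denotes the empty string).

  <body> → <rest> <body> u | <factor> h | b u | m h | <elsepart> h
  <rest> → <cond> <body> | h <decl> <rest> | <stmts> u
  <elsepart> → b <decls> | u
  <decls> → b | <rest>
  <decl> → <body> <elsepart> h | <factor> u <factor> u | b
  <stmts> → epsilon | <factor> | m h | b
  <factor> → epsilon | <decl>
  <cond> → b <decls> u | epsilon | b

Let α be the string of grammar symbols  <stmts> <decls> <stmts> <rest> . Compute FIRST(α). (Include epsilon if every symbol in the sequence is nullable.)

Add FIRST(<stmts>)\{epsilon} = { b, h, m, u }; <stmts> is nullable, continue.
Add FIRST(<decls>) = { b, h, m, u }; <decls> is not nullable, stop.

{ b, h, m, u }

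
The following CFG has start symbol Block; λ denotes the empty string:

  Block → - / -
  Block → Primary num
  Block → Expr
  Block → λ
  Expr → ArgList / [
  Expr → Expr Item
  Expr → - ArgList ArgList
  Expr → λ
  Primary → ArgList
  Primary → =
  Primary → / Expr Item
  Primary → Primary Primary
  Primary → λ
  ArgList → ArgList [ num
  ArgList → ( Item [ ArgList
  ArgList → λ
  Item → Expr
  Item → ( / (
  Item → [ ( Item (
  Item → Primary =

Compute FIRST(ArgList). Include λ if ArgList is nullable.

{ (, [, λ }

From ArgList → ArgList [ num: ArgList nullable, take FIRST(ArgList) ∪ {[} = { (, [ }.
ArgList → ( Item [ ArgList contributes {(}.
ArgList → λ contributes λ.
Union: FIRST(ArgList) = { (, [, λ }.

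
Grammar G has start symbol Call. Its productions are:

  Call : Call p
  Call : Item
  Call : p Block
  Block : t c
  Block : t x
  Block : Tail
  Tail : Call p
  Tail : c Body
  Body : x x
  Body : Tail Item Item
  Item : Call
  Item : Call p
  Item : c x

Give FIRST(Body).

{ c, p, x }

Body : x x contributes {x}.
From Body : Tail Item Item: add FIRST(Tail) = { c, p }.
Union: FIRST(Body) = { c, p, x }.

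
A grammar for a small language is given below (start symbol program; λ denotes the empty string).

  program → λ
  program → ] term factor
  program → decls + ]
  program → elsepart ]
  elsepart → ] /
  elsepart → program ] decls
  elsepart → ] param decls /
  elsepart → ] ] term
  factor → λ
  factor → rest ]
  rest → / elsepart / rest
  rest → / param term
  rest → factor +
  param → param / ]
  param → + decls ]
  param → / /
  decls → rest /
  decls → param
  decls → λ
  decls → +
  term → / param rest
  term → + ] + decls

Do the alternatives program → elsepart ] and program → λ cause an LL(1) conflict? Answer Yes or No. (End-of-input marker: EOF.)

FIRST(elsepart ]) = { +, /, ] } and FIRST(λ) = { λ }.
The second alternative is nullable and FOLLOW(program) = { EOF, ] } shares ] with FIRST of the first — conflict.

Yes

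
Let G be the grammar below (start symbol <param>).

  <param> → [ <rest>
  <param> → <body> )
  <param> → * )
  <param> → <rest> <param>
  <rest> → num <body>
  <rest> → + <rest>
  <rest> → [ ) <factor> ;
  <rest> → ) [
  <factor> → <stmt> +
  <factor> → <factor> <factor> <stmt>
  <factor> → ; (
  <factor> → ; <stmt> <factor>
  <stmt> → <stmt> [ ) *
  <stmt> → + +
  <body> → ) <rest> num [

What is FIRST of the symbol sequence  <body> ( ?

Add FIRST(<body>) = { ) }; <body> is not nullable, stop.

{ ) }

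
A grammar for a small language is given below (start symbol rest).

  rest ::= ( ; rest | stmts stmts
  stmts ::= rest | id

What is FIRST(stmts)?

{ (, id }

From stmts ::= rest: add FIRST(rest) = { (, id }.
stmts ::= id contributes {id}.
Union: FIRST(stmts) = { (, id }.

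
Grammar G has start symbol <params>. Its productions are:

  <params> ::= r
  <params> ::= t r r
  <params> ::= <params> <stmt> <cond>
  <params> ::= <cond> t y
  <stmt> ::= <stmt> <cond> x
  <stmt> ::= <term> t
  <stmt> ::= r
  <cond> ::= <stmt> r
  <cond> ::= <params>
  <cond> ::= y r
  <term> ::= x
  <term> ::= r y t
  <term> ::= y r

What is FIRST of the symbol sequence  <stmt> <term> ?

Add FIRST(<stmt>) = { r, x, y }; <stmt> is not nullable, stop.

{ r, x, y }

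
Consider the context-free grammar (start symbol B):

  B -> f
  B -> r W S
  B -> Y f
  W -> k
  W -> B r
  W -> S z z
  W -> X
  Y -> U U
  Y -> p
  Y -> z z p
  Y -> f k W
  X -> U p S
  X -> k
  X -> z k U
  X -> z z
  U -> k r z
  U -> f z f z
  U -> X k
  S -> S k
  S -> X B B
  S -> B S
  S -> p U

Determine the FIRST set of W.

W -> k contributes {k}.
From W -> B r: add FIRST(B) = { f, k, p, r, z }.
From W -> S z z: add FIRST(S) = { f, k, p, r, z }.
From W -> X: add FIRST(X) = { f, k, z }.
Union: FIRST(W) = { f, k, p, r, z }.

{ f, k, p, r, z }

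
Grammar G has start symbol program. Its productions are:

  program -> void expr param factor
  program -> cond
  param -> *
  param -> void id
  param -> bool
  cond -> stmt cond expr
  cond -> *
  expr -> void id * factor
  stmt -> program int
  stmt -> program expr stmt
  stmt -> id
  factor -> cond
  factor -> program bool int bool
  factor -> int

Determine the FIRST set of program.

program -> void expr param factor contributes {void}.
From program -> cond: add FIRST(cond) = { *, id, void }.
Union: FIRST(program) = { *, id, void }.

{ *, id, void }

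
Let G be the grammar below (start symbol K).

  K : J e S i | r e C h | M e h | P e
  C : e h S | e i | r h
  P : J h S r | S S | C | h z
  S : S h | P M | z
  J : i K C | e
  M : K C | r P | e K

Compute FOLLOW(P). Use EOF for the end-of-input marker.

{ e, h, i, r, z }

In K : P e: add FIRST(e) = { e }.
In S : P M: add FIRST(M) = { e, h, i, r, z }.
In M : r P: P is at the end, add FOLLOW(M) = { e, h, i, r, z }.
Union: FOLLOW(P) = { e, h, i, r, z }.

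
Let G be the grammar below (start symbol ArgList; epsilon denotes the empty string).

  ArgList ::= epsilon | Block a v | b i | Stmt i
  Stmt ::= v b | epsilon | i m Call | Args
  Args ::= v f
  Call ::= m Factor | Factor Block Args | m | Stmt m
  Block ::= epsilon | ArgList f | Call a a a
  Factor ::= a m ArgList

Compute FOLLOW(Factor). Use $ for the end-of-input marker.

In Call ::= m Factor: Factor is at the end, add FOLLOW(Call) = { a, i, m }.
In Call ::= Factor Block Args: add FIRST(Block Args) = { a, b, f, i, m, v }.
Union: FOLLOW(Factor) = { a, b, f, i, m, v }.

{ a, b, f, i, m, v }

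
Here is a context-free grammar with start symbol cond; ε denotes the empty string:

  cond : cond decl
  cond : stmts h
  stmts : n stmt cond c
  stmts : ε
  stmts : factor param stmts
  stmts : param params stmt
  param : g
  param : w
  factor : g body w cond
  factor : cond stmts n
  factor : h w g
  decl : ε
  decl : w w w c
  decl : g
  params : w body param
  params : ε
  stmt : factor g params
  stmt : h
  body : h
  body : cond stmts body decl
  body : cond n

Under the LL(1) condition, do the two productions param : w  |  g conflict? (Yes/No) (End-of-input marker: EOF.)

No

FIRST(w) = { w } and FIRST(g) = { g }.
The FIRST sets are disjoint and neither alternative is nullable — no conflict.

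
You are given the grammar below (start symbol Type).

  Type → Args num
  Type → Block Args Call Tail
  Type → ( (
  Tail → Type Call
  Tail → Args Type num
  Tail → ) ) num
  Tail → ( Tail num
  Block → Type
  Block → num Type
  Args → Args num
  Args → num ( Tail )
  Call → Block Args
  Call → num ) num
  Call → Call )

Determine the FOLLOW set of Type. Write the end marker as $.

Type is the start symbol, so $ ∈ FOLLOW(Type).
In Tail → Type Call: add FIRST(Call) = { (, num }.
In Tail → Args Type num: add FIRST(num) = { num }.
In Block → Type: Type is at the end, add FOLLOW(Block) = { num }.
In Block → num Type: Type is at the end, add FOLLOW(Block) = { num }.
Union: FOLLOW(Type) = { $, (, num }.

{ $, (, num }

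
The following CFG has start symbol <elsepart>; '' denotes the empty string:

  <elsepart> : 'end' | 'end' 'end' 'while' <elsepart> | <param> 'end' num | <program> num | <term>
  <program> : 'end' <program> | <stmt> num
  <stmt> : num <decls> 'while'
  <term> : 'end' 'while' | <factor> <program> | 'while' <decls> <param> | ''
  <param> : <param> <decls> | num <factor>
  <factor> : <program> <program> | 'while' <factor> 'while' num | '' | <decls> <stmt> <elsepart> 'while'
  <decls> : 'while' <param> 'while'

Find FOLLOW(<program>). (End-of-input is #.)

{ #, 'end', 'while', num }

In <elsepart> : <program> num: add FIRST(num) = { num }.
In <program> : 'end' <program>: <program> is at the end, add FOLLOW(<program>) = { #, 'end', 'while', num }.
In <term> : <factor> <program>: <program> is at the end, add FOLLOW(<term>) = { #, 'while' }.
In <factor> : <program> <program>: add FIRST(<program>) = { 'end', num }.
In <factor> : <program> <program>: <program> is at the end, add FOLLOW(<factor>) = { #, 'end', 'while', num }.
Union: FOLLOW(<program>) = { #, 'end', 'while', num }.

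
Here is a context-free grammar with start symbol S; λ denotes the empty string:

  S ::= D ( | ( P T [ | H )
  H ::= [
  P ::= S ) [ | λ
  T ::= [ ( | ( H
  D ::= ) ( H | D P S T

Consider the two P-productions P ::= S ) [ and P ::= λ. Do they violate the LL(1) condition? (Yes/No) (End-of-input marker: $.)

FIRST(S ) [) = { (, ), [ } and FIRST(λ) = { λ }.
The second alternative is nullable and FOLLOW(P) = { (, ), [ } shares ( with FIRST of the first — conflict.

Yes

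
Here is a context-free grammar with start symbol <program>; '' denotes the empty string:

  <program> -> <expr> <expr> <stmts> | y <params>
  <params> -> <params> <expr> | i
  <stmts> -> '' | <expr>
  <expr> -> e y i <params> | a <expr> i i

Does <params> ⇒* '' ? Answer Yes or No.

Nullable nonterminals: <stmts>.
No production of <params> has an RHS whose symbols are all nullable, so <params> is not nullable.

No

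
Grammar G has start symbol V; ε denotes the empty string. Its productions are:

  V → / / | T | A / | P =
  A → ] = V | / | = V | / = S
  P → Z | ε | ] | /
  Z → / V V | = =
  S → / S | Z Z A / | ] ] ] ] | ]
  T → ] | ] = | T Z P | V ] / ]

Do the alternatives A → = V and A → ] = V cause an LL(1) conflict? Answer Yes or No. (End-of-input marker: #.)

No

FIRST(= V) = { = } and FIRST(] = V) = { ] }.
The FIRST sets are disjoint and neither alternative is nullable — no conflict.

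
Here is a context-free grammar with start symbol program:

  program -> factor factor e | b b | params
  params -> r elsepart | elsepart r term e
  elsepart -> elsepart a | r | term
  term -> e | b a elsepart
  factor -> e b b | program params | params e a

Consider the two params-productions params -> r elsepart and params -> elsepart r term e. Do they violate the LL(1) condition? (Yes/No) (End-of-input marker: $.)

Yes

FIRST(r elsepart) = { r } and FIRST(elsepart r term e) = { b, e, r }.
Both contain r, so the two alternatives are not disjoint — LL(1) conflict.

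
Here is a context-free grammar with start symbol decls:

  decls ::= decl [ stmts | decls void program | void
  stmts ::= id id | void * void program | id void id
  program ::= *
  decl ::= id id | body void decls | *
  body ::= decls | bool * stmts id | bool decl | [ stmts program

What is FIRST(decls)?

{ *, [, bool, id, void }

From decls ::= decl [ stmts: add FIRST(decl) = { *, [, bool, id, void }.
From decls ::= decls void program: add FIRST(decls) = { *, [, bool, id, void }.
decls ::= void contributes {void}.
Union: FIRST(decls) = { *, [, bool, id, void }.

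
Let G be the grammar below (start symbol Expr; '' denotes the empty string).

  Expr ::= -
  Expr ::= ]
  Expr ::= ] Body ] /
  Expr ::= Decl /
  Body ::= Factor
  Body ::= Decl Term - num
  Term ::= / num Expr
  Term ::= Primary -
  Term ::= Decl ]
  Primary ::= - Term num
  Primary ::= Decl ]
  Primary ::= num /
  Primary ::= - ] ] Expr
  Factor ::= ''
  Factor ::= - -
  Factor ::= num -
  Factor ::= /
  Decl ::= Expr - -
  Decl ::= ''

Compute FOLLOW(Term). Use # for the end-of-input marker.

{ -, num }

In Body ::= Decl Term - num: add FIRST(- num) = { - }.
In Primary ::= - Term num: add FIRST(num) = { num }.
Union: FOLLOW(Term) = { -, num }.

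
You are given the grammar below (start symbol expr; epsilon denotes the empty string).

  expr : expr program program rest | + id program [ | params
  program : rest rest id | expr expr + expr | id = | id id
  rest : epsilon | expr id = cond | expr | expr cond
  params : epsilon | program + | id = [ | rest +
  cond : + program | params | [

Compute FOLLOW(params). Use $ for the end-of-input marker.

In expr : params: params is at the end, add FOLLOW(expr) = { $, +, [, id }.
In cond : params: params is at the end, add FOLLOW(cond) = { $, +, [, id }.
Union: FOLLOW(params) = { $, +, [, id }.

{ $, +, [, id }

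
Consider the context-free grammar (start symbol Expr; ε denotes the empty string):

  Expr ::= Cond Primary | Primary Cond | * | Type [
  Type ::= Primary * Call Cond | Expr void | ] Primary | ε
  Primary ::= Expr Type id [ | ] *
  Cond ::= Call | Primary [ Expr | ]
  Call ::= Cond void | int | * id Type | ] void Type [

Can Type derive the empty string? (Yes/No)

Yes

Type has an ε-production, so Type ⇒ ε.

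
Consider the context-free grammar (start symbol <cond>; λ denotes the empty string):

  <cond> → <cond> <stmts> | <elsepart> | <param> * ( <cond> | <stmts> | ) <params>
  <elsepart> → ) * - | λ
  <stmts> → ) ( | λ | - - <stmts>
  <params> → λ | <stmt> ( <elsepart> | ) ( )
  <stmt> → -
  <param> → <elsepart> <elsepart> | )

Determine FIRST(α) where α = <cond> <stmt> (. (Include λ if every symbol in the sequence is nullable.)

Add FIRST(<cond>)\{λ} = { ), *, - }; <cond> is nullable, continue.
Add FIRST(<stmt>) = { - }; <stmt> is not nullable, stop.

{ ), *, - }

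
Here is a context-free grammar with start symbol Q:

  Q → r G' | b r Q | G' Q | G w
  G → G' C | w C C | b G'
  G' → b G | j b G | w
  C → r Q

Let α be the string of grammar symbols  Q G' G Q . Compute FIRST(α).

Add FIRST(Q) = { b, j, r, w }; Q is not nullable, stop.

{ b, j, r, w }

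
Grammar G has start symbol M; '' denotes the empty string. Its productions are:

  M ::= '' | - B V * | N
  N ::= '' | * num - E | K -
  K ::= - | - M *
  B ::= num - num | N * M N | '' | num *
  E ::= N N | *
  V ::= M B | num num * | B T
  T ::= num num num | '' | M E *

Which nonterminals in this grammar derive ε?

{ B, E, M, N, T, V }

Directly nullable (have an ''-production): M, N, B, T.
E ::= N N with every symbol nullable, so E is nullable.
V ::= M B with every symbol nullable, so V is nullable.
No other nonterminal has a production whose RHS symbols are all nullable.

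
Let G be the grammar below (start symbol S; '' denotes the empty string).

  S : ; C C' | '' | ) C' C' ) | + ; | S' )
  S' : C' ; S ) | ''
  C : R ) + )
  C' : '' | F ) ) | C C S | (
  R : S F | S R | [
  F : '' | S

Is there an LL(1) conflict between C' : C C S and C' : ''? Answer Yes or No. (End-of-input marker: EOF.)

FIRST(C C S) = { (, ), +, ;, [ } and FIRST('') = { '' }.
The second alternative is nullable and FOLLOW(C') = { EOF, (, ), +, ;, [ } shares ( with FIRST of the first — conflict.

Yes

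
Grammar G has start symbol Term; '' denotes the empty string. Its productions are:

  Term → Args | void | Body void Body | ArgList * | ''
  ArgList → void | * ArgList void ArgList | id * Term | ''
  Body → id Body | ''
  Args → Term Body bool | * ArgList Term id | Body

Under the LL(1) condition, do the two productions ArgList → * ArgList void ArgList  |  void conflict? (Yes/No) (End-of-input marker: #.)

FIRST(* ArgList void ArgList) = { * } and FIRST(void) = { void }.
The FIRST sets are disjoint and neither alternative is nullable — no conflict.

No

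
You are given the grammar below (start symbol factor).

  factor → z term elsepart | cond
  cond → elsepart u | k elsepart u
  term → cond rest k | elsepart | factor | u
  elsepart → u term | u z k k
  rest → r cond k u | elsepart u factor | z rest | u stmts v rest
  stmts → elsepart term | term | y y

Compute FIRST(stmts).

From stmts → elsepart term: add FIRST(elsepart) = { u }.
From stmts → term: add FIRST(term) = { k, u, z }.
stmts → y y contributes {y}.
Union: FIRST(stmts) = { k, u, y, z }.

{ k, u, y, z }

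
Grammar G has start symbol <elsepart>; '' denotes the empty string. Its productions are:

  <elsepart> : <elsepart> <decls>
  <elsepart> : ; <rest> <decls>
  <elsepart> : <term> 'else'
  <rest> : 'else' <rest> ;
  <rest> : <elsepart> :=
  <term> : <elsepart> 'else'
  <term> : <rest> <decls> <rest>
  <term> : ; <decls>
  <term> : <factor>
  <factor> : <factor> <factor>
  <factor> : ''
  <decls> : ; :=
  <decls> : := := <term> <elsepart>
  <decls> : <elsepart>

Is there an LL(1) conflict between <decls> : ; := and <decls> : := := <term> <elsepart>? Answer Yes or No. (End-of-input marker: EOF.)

No

FIRST(; :=) = { ; } and FIRST(:= := <term> <elsepart>) = { := }.
The FIRST sets are disjoint and neither alternative is nullable — no conflict.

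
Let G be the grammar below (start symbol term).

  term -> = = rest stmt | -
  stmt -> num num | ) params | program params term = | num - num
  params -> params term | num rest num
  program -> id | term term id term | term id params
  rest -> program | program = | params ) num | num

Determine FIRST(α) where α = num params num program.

num is a terminal; add {num} and stop.

{ num }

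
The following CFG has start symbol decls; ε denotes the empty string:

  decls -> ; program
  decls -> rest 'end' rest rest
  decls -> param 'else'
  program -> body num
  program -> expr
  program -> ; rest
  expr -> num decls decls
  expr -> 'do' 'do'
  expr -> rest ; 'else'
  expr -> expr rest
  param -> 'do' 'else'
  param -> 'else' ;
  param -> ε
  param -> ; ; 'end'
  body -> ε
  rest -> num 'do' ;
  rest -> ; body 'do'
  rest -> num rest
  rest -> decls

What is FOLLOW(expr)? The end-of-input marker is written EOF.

{ EOF, 'do', 'else', 'end', ;, num }

In program -> expr: expr is at the end, add FOLLOW(program) = { EOF, 'do', 'else', 'end', ;, num }.
In expr -> expr rest: add FIRST(rest) = { 'do', 'else', ;, num }.
Union: FOLLOW(expr) = { EOF, 'do', 'else', 'end', ;, num }.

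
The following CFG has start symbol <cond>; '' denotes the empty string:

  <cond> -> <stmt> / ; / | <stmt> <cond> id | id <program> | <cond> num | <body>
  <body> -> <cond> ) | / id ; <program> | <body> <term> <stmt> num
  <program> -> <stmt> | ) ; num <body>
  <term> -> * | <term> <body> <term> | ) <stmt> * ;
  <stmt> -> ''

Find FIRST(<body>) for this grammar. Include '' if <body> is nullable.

From <body> -> <cond> ): add FIRST(<cond>) = { /, id }.
<body> -> / id ; <program> contributes {/}.
From <body> -> <body> <term> <stmt> num: add FIRST(<body>) = { /, id }.
Union: FIRST(<body>) = { /, id }.

{ /, id }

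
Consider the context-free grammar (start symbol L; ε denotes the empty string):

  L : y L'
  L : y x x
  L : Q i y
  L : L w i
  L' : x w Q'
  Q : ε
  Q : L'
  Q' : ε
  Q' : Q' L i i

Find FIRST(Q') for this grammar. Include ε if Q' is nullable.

Q' : ε contributes ε.
From Q' : Q' L i i: Q' nullable, take FIRST(Q') ∪ FIRST(L) = { i, x, y }.
Union: FIRST(Q') = { i, x, y, ε }.

{ i, x, y, ε }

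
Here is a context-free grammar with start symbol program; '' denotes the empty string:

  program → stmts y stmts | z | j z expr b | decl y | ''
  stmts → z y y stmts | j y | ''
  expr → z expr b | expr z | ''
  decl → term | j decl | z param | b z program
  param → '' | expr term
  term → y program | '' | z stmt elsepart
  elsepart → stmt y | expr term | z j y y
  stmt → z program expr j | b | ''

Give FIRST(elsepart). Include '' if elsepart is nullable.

{ b, y, z, '' }

From elsepart → stmt y: stmt nullable, take FIRST(stmt) ∪ {y} = { b, y, z }.
From elsepart → expr term: expr, term nullable, take FIRST(expr) ∪ FIRST(term) = { y, z }; also '' since the whole RHS is nullable.
elsepart → z j y y contributes {z}.
Union: FIRST(elsepart) = { b, y, z, '' }.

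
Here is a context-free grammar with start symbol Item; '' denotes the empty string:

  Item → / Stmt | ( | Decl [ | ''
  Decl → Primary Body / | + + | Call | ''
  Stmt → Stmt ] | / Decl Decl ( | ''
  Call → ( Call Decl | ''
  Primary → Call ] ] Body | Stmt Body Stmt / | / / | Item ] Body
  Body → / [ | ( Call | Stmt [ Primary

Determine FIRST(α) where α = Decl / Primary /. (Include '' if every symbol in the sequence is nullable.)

{ (, +, /, [, ] }

Add FIRST(Decl)\{''} = { (, +, /, [, ] }; Decl is nullable, continue.
/ is a terminal; add {/} and stop.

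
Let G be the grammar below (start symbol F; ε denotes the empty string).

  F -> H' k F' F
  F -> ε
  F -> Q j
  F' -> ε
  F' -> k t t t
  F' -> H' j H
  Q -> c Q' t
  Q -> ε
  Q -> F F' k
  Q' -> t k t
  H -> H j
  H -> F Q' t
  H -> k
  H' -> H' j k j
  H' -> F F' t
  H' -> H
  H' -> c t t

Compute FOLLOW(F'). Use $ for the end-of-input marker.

{ $, c, j, k, t }

In F -> H' k F' F: add FIRST(F)\{ε} = { c, j, k, t }.
  Since F is nullable, also add FOLLOW(F) = { $, c, j, k, t }.
In Q -> F F' k: add FIRST(k) = { k }.
In H' -> F F' t: add FIRST(t) = { t }.
Union: FOLLOW(F') = { $, c, j, k, t }.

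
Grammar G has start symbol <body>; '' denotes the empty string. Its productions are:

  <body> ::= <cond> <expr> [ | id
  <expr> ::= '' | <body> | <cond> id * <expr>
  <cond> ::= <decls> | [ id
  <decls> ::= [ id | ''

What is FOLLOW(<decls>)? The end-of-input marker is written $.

In <cond> ::= <decls>: <decls> is at the end, add FOLLOW(<cond>) = { [, id }.
Union: FOLLOW(<decls>) = { [, id }.

{ [, id }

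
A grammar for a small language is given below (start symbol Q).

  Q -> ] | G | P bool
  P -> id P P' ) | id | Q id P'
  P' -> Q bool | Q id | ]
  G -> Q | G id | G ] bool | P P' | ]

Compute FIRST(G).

From G -> Q: add FIRST(Q) = { ], id }.
From G -> G id: add FIRST(G) = { ], id }.
From G -> G ] bool: add FIRST(G) = { ], id }.
From G -> P P': add FIRST(P) = { ], id }.
G -> ] contributes {]}.
Union: FIRST(G) = { ], id }.

{ ], id }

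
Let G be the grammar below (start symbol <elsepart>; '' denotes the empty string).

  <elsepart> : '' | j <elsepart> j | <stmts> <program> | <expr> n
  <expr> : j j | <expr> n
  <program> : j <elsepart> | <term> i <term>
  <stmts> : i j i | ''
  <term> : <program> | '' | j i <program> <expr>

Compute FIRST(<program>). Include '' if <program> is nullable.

<program> : j <elsepart> contributes {j}.
From <program> : <term> i <term>: <term> nullable, take FIRST(<term>) ∪ {i} = { i, j }.
Union: FIRST(<program>) = { i, j }.

{ i, j }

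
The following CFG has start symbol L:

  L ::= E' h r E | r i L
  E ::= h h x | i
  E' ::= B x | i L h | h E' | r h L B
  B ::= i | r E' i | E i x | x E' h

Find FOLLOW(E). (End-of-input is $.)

In L ::= E' h r E: E is at the end, add FOLLOW(L) = { $, h, i, r, x }.
In B ::= E i x: add FIRST(i x) = { i }.
Union: FOLLOW(E) = { $, h, i, r, x }.

{ $, h, i, r, x }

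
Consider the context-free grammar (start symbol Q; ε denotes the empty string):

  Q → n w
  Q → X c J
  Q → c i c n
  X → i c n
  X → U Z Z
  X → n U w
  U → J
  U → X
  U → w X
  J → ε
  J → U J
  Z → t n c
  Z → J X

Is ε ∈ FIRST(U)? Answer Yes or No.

Yes

U → J and each of J is nullable, so U ⇒* ε.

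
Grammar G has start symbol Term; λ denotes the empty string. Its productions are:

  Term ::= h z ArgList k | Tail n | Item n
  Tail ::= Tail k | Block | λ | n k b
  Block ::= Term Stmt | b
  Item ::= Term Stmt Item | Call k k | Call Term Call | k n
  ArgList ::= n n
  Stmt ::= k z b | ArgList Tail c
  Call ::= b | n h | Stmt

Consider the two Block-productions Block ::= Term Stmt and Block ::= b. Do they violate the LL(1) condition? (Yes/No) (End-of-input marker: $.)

FIRST(Term Stmt) = { b, h, k, n } and FIRST(b) = { b }.
Both contain b, so the two alternatives are not disjoint — LL(1) conflict.

Yes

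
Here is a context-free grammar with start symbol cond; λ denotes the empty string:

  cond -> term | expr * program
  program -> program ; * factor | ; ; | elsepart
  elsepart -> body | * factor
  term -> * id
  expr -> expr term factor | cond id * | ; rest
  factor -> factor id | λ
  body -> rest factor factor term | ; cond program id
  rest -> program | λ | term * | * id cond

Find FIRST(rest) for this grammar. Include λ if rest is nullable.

From rest -> program: add FIRST(program) = { *, ;, id }.
rest -> λ contributes λ.
From rest -> term *: add FIRST(term) = { * }.
rest -> * id cond contributes {*}.
Union: FIRST(rest) = { *, ;, id, λ }.

{ *, ;, id, λ }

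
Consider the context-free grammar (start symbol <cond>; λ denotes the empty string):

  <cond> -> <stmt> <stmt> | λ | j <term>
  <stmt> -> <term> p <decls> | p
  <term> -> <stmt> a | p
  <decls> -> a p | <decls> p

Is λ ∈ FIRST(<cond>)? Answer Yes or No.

<cond> has an λ-production, so <cond> ⇒ λ.

Yes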